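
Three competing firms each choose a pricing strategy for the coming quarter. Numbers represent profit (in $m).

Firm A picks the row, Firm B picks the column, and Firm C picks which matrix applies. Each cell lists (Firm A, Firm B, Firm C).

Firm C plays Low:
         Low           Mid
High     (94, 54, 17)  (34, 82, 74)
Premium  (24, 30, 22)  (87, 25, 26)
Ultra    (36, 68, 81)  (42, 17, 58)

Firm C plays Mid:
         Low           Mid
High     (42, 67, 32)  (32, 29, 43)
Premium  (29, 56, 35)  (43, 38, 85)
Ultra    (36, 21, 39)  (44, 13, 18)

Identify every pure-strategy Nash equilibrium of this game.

(High, Low, Mid)

Firm A against (Low, Low): payoffs 94, 24, 36 → best response High.
Firm A against (Low, Mid): payoffs 42, 29, 36 → best response High.
Firm A against (Mid, Low): payoffs 34, 87, 42 → best response Premium.
Firm A against (Mid, Mid): payoffs 32, 43, 44 → best response Ultra.
Firm B against (High, Low): payoffs 54, 82 → best response Mid.
Firm B against (High, Mid): payoffs 67, 29 → best response Low.
Firm B against (Premium, Low): payoffs 30, 25 → best response Low.
Firm B against (Premium, Mid): payoffs 56, 38 → best response Low.
Firm B against (Ultra, Low): payoffs 68, 17 → best response Low.
Firm B against (Ultra, Mid): payoffs 21, 13 → best response Low.
Firm C against (High, Low): payoffs 17, 32 → best response Mid.
Firm C against (High, Mid): payoffs 74, 43 → best response Low.
Firm C against (Premium, Low): payoffs 22, 35 → best response Mid.
Firm C against (Premium, Mid): payoffs 26, 85 → best response Mid.
Firm C against (Ultra, Low): payoffs 81, 39 → best response Low.
Firm C against (Ultra, Mid): payoffs 58, 18 → best response Low.
Mutual best responses: (High, Low, Mid).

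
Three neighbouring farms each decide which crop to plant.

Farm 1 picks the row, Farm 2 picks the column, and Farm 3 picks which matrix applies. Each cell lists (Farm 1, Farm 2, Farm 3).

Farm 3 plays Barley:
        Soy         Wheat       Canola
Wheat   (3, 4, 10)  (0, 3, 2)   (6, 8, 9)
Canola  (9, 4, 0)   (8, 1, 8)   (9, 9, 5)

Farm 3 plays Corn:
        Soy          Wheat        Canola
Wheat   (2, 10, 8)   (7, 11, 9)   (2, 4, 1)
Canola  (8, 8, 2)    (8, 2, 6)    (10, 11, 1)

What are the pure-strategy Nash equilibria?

The unique pure-strategy Nash equilibrium is (Canola, Canola, Barley).

Farm 1 against (Soy, Barley): payoffs 3, 9 → best response Canola.
Farm 1 against (Soy, Corn): payoffs 2, 8 → best response Canola.
Farm 1 against (Wheat, Barley): payoffs 0, 8 → best response Canola.
Farm 1 against (Wheat, Corn): payoffs 7, 8 → best response Canola.
Farm 1 against (Canola, Barley): payoffs 6, 9 → best response Canola.
Farm 1 against (Canola, Corn): payoffs 2, 10 → best response Canola.
Farm 2 against (Wheat, Barley): payoffs 4, 3, 8 → best response Canola.
Farm 2 against (Wheat, Corn): payoffs 10, 11, 4 → best response Wheat.
Farm 2 against (Canola, Barley): payoffs 4, 1, 9 → best response Canola.
Farm 2 against (Canola, Corn): payoffs 8, 2, 11 → best response Canola.
Farm 3 against (Wheat, Soy): payoffs 10, 8 → best response Barley.
Farm 3 against (Wheat, Wheat): payoffs 2, 9 → best response Corn.
Farm 3 against (Wheat, Canola): payoffs 9, 1 → best response Barley.
Farm 3 against (Canola, Soy): payoffs 0, 2 → best response Corn.
Farm 3 against (Canola, Wheat): payoffs 8, 6 → best response Barley.
Farm 3 against (Canola, Canola): payoffs 5, 1 → best response Barley.
Mutual best responses: (Canola, Canola, Barley).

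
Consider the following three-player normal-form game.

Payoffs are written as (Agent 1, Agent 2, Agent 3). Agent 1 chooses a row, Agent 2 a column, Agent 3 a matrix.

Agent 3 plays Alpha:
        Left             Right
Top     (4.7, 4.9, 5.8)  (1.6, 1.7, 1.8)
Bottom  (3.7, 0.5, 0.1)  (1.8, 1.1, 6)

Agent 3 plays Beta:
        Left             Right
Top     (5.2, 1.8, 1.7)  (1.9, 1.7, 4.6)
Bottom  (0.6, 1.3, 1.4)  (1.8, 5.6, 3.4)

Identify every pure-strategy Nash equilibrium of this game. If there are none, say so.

Pure-strategy Nash equilibria: (Top, Left, Alpha); (Bottom, Right, Alpha)

Agent 1 against (Left, Alpha): payoffs 4.7, 3.7 → best response Top.
Agent 1 against (Left, Beta): payoffs 5.2, 0.6 → best response Top.
Agent 1 against (Right, Alpha): payoffs 1.6, 1.8 → best response Bottom.
Agent 1 against (Right, Beta): payoffs 1.9, 1.8 → best response Top.
Agent 2 against (Top, Alpha): payoffs 4.9, 1.7 → best response Left.
Agent 2 against (Top, Beta): payoffs 1.8, 1.7 → best response Left.
Agent 2 against (Bottom, Alpha): payoffs 0.5, 1.1 → best response Right.
Agent 2 against (Bottom, Beta): payoffs 1.3, 5.6 → best response Right.
Agent 3 against (Top, Left): payoffs 5.8, 1.7 → best response Alpha.
Agent 3 against (Top, Right): payoffs 1.8, 4.6 → best response Beta.
Agent 3 against (Bottom, Left): payoffs 0.1, 1.4 → best response Beta.
Agent 3 against (Bottom, Right): payoffs 6, 3.4 → best response Alpha.
Mutual best responses: (Top, Left, Alpha); (Bottom, Right, Alpha).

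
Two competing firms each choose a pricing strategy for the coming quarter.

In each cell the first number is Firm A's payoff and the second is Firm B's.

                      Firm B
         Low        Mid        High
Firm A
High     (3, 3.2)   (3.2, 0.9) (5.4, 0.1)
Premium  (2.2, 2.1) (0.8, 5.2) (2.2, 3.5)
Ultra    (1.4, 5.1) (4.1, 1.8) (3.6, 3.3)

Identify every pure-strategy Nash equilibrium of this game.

(High, Low)

For each strategy profile, look for a profitable unilateral deviation.
(High, Low): Firm A gets 3, best alternative 2.2; Firm B gets 3.2, best alternative 0.9. No profitable deviation — NE.
(High, Mid): Firm A can switch to Ultra (3.2 → 4.1). Not NE.
(High, High): Firm B can switch to Low (0.1 → 3.2). Not NE.
(Premium, Low): Firm A can switch to High (2.2 → 3). Not NE.
(Premium, Mid): Firm A can switch to High (0.8 → 3.2). Not NE.
(Premium, High): Firm A can switch to High (2.2 → 5.4). Not NE.
(Ultra, Low): Firm A can switch to High (1.4 → 3). Not NE.
(Ultra, Mid): Firm B can switch to Low (1.8 → 5.1). Not NE.
(Ultra, High): Firm A can switch to High (3.6 → 5.4). Not NE.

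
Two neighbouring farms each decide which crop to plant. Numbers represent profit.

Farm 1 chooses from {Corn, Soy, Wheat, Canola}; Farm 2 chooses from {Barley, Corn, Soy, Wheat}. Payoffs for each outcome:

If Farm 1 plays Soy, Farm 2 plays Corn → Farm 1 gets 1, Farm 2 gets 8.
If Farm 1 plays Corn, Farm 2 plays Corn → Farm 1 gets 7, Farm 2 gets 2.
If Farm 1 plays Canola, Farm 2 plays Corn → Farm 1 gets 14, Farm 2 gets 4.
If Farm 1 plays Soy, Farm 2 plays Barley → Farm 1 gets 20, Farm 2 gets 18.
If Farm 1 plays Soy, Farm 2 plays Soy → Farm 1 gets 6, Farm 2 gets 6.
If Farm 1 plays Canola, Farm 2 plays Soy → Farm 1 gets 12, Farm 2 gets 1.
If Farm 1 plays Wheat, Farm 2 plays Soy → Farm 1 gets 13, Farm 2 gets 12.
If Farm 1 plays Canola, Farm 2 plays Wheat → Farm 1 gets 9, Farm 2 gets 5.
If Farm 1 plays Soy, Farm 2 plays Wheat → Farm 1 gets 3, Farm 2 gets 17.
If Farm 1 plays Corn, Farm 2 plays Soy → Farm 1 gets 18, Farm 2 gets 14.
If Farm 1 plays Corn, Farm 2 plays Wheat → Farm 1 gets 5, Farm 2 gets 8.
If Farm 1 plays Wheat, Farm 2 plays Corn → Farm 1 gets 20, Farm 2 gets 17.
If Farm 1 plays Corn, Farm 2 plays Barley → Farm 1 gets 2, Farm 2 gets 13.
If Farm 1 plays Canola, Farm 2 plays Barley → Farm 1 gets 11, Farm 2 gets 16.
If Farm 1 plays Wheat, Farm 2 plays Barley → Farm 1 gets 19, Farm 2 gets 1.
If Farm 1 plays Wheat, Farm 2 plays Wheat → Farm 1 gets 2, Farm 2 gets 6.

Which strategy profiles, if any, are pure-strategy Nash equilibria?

Pure-strategy Nash equilibria: (Corn, Soy) and (Soy, Barley) and (Wheat, Corn)

Farm 1 against Barley: payoffs 2, 20, 19, 11 → best response Soy.
Farm 1 against Corn: payoffs 7, 1, 20, 14 → best response Wheat.
Farm 1 against Soy: payoffs 18, 6, 13, 12 → best response Corn.
Farm 1 against Wheat: payoffs 5, 3, 2, 9 → best response Canola.
Farm 2 against Corn: payoffs 13, 2, 14, 8 → best response Soy.
Farm 2 against Soy: payoffs 18, 8, 6, 17 → best response Barley.
Farm 2 against Wheat: payoffs 1, 17, 12, 6 → best response Corn.
Farm 2 against Canola: payoffs 16, 4, 1, 5 → best response Barley.
Mutual best responses: (Corn, Soy); (Soy, Barley); (Wheat, Corn).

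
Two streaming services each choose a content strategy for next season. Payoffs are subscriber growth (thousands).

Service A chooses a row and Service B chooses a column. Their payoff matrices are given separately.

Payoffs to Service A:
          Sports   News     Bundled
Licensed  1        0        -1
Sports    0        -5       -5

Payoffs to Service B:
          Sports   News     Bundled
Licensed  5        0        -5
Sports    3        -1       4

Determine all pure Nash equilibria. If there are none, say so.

The unique pure-strategy Nash equilibrium is (Licensed, Sports).

Service A against Sports: payoffs 1, 0 → best response Licensed.
Service A against News: payoffs 0, -5 → best response Licensed.
Service A against Bundled: payoffs -1, -5 → best response Licensed.
Service B against Licensed: payoffs 5, 0, -5 → best response Sports.
Service B against Sports: payoffs 3, -1, 4 → best response Bundled.
Mutual best responses: (Licensed, Sports).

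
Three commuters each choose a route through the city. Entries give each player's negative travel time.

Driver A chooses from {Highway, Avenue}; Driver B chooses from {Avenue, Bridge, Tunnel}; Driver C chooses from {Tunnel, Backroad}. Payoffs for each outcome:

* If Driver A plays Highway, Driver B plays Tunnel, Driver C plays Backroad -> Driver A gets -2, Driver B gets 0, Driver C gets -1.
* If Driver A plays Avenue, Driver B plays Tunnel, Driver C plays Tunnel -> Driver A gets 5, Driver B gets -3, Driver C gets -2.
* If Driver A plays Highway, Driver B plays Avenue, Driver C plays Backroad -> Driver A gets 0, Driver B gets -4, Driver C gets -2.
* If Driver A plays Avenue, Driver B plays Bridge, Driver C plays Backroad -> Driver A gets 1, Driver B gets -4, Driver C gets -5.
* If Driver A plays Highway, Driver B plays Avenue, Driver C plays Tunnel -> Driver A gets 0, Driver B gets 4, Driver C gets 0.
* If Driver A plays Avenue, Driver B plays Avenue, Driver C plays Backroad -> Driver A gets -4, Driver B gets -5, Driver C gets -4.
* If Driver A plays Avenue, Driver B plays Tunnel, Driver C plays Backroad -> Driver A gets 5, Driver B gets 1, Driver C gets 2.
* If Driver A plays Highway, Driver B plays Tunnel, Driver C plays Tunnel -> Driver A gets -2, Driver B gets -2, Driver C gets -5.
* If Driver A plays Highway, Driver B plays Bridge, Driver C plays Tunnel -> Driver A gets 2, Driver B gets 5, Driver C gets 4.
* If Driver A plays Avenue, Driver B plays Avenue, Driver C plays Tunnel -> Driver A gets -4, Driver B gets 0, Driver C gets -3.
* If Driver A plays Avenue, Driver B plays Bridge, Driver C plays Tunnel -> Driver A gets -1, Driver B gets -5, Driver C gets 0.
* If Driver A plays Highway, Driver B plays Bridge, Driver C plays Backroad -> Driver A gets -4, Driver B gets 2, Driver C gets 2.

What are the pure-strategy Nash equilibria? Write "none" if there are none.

(Highway, Bridge, Tunnel); (Avenue, Tunnel, Backroad)

Mark each player's best response to every combination of opponents' strategies; a profile where every player is best-responding is a pure Nash equilibrium.
Driver A against (Avenue, Tunnel): payoffs 0, -4 → best response Highway.
Driver A against (Avenue, Backroad): payoffs 0, -4 → best response Highway.
Driver A against (Bridge, Tunnel): payoffs 2, -1 → best response Highway.
Driver A against (Bridge, Backroad): payoffs -4, 1 → best response Avenue.
Driver A against (Tunnel, Tunnel): payoffs -2, 5 → best response Avenue.
Driver A against (Tunnel, Backroad): payoffs -2, 5 → best response Avenue.
Driver B against (Highway, Tunnel): payoffs 4, 5, -2 → best response Bridge.
Driver B against (Highway, Backroad): payoffs -4, 2, 0 → best response Bridge.
Driver B against (Avenue, Tunnel): payoffs 0, -5, -3 → best response Avenue.
Driver B against (Avenue, Backroad): payoffs -5, -4, 1 → best response Tunnel.
Driver C against (Highway, Avenue): payoffs 0, -2 → best response Tunnel.
Driver C against (Highway, Bridge): payoffs 4, 2 → best response Tunnel.
Driver C against (Highway, Tunnel): payoffs -5, -1 → best response Backroad.
Driver C against (Avenue, Avenue): payoffs -3, -4 → best response Tunnel.
Driver C against (Avenue, Bridge): payoffs 0, -5 → best response Tunnel.
Driver C against (Avenue, Tunnel): payoffs -2, 2 → best response Backroad.
Mutual best responses: (Highway, Bridge, Tunnel); (Avenue, Tunnel, Backroad).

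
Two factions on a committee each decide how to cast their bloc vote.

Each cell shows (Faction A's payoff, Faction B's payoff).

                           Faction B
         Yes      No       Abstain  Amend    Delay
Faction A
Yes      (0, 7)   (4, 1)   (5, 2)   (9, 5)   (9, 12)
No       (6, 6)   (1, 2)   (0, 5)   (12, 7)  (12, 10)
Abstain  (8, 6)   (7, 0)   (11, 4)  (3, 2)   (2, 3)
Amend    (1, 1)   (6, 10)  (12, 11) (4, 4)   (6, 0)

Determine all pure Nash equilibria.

(No, Delay), (Abstain, Yes), (Amend, Abstain)

Faction A against Yes: payoffs 0, 6, 8, 1 → best response Abstain.
Faction A against No: payoffs 4, 1, 7, 6 → best response Abstain.
Faction A against Abstain: payoffs 5, 0, 11, 12 → best response Amend.
Faction A against Amend: payoffs 9, 12, 3, 4 → best response No.
Faction A against Delay: payoffs 9, 12, 2, 6 → best response No.
Faction B against Yes: payoffs 7, 1, 2, 5, 12 → best response Delay.
Faction B against No: payoffs 6, 2, 5, 7, 10 → best response Delay.
Faction B against Abstain: payoffs 6, 0, 4, 2, 3 → best response Yes.
Faction B against Amend: payoffs 1, 10, 11, 4, 0 → best response Abstain.
Mutual best responses: (No, Delay); (Abstain, Yes); (Amend, Abstain).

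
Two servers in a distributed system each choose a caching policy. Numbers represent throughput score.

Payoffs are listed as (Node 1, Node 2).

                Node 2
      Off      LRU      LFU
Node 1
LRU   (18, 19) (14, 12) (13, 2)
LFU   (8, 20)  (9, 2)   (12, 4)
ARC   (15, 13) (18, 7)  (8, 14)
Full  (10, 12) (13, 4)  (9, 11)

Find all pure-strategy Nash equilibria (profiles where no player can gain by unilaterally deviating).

Node 1 against Off: payoffs 18, 8, 15, 10 → best response LRU.
Node 1 against LRU: payoffs 14, 9, 18, 13 → best response ARC.
Node 1 against LFU: payoffs 13, 12, 8, 9 → best response LRU.
Node 2 against LRU: payoffs 19, 12, 2 → best response Off.
Node 2 against LFU: payoffs 20, 2, 4 → best response Off.
Node 2 against ARC: payoffs 13, 7, 14 → best response LFU.
Node 2 against Full: payoffs 12, 4, 11 → best response Off.
Mutual best responses: (LRU, Off).

(LRU, Off)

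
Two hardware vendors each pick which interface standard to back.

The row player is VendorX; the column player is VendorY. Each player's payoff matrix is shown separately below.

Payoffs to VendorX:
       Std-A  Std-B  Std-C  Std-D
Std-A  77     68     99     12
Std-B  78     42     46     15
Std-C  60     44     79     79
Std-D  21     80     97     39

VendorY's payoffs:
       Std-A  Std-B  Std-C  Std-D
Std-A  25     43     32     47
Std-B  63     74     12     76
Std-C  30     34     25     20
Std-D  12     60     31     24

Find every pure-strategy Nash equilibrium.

Pure NE: (Std-D, Std-B)

VendorX against Std-A: payoffs 77, 78, 60, 21 → best response Std-B.
VendorX against Std-B: payoffs 68, 42, 44, 80 → best response Std-D.
VendorX against Std-C: payoffs 99, 46, 79, 97 → best response Std-A.
VendorX against Std-D: payoffs 12, 15, 79, 39 → best response Std-C.
VendorY against Std-A: payoffs 25, 43, 32, 47 → best response Std-D.
VendorY against Std-B: payoffs 63, 74, 12, 76 → best response Std-D.
VendorY against Std-C: payoffs 30, 34, 25, 20 → best response Std-B.
VendorY against Std-D: payoffs 12, 60, 31, 24 → best response Std-B.
Mutual best responses: (Std-D, Std-B).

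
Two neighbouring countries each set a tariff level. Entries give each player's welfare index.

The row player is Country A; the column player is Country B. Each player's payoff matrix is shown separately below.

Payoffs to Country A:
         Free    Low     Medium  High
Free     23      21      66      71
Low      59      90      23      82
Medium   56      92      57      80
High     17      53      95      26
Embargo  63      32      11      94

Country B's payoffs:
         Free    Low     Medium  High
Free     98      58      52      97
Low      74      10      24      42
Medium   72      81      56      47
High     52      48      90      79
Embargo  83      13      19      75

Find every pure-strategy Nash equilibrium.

Country A against Free: payoffs 23, 59, 56, 17, 63 → best response Embargo.
Country A against Low: payoffs 21, 90, 92, 53, 32 → best response Medium.
Country A against Medium: payoffs 66, 23, 57, 95, 11 → best response High.
Country A against High: payoffs 71, 82, 80, 26, 94 → best response Embargo.
Country B against Free: payoffs 98, 58, 52, 97 → best response Free.
Country B against Low: payoffs 74, 10, 24, 42 → best response Free.
Country B against Medium: payoffs 72, 81, 56, 47 → best response Low.
Country B against High: payoffs 52, 48, 90, 79 → best response Medium.
Country B against Embargo: payoffs 83, 13, 19, 75 → best response Free.
Mutual best responses: (Medium, Low); (High, Medium); (Embargo, Free).

(Medium, Low); (High, Medium); (Embargo, Free)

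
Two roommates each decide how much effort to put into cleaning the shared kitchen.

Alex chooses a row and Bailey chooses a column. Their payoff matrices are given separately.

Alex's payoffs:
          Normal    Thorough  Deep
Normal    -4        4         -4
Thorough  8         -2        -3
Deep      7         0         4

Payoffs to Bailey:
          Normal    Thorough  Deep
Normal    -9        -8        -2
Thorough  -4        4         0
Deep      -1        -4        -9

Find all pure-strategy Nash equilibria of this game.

For each player, find the best response to each opponent profile; mutual best responses are the pure NE.
Alex against Normal: payoffs -4, 8, 7 → best response Thorough.
Alex against Thorough: payoffs 4, -2, 0 → best response Normal.
Alex against Deep: payoffs -4, -3, 4 → best response Deep.
Bailey against Normal: payoffs -9, -8, -2 → best response Deep.
Bailey against Thorough: payoffs -4, 4, 0 → best response Thorough.
Bailey against Deep: payoffs -1, -4, -9 → best response Normal.
No profile is a mutual best response for all players.

This game has no pure Nash equilibrium.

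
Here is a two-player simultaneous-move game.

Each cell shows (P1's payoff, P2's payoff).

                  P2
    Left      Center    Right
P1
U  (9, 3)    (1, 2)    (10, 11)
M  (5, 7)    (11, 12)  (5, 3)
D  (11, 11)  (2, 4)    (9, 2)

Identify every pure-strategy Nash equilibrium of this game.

Check each profile: it is a Nash equilibrium iff no player can strictly gain by switching unilaterally.
(U, Left): P1 can switch to D (9 → 11). Not NE.
(U, Center): P1 can switch to M (1 → 11). Not NE.
(U, Right): P1 gets 10, best alternative 9; P2 gets 11, best alternative 3. No profitable deviation — NE.
(M, Left): P1 can switch to U (5 → 9). Not NE.
(M, Center): P1 gets 11, best alternative 2; P2 gets 12, best alternative 7. No profitable deviation — NE.
(M, Right): P1 can switch to U (5 → 10). Not NE.
(D, Left): P1 gets 11, best alternative 9; P2 gets 11, best alternative 4. No profitable deviation — NE.
(D, Center): P1 can switch to M (2 → 11). Not NE.
(D, Right): P1 can switch to U (9 → 10). Not NE.

The pure Nash equilibria are (U, Right) and (M, Center) and (D, Left).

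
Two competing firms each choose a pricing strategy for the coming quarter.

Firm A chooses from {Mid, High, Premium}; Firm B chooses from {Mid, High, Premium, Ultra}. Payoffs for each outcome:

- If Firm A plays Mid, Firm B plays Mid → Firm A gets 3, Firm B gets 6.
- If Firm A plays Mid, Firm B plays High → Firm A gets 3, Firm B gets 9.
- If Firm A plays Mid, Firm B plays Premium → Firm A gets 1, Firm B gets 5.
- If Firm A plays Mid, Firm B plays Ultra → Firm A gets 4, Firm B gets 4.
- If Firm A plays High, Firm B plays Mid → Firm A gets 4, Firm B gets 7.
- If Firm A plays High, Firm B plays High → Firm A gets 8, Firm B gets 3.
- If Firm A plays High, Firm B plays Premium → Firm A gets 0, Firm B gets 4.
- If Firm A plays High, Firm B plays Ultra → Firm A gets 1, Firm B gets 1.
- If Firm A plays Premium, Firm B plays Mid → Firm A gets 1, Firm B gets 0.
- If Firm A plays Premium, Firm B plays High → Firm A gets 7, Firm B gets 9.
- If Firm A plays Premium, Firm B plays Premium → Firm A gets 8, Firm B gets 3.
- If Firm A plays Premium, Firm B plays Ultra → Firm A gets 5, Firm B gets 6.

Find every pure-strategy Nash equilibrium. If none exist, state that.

(High, Mid)

For each strategy profile, look for a profitable unilateral deviation.
(Mid, Mid): Firm A can switch to High (3 → 4). Not NE.
(Mid, High): Firm A can switch to High (3 → 8). Not NE.
(Mid, Premium): Firm A can switch to Premium (1 → 8). Not NE.
(Mid, Ultra): Firm A can switch to Premium (4 → 5). Not NE.
(High, Mid): Firm A gets 4, best alternative 3; Firm B gets 7, best alternative 4. No profitable deviation — NE.
(High, High): Firm B can switch to Mid (3 → 7). Not NE.
(High, Premium): Firm A can switch to Mid (0 → 1). Not NE.
(The remaining 5 profiles each have a profitable deviation by the same check.)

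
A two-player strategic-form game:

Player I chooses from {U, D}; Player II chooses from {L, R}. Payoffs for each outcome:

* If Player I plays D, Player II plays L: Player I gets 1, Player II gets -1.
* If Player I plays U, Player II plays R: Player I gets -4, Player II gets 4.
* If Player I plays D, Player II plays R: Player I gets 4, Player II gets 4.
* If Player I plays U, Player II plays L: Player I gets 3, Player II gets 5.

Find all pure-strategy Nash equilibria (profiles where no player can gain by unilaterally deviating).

The pure Nash equilibria are (U, L); (D, R).

For each player, find the best response to each opponent profile; mutual best responses are the pure NE.
Player I against L: payoffs 3, 1 → best response U.
Player I against R: payoffs -4, 4 → best response D.
Player II against U: payoffs 5, 4 → best response L.
Player II against D: payoffs -1, 4 → best response R.
Mutual best responses: (U, L); (D, R).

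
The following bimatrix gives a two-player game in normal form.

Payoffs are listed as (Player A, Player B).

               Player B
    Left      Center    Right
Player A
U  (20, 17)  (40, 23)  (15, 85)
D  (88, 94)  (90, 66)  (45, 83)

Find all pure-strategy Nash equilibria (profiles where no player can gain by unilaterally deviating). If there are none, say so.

Pure NE: (D, Left)

(U, Left): Player A can switch to D (20 → 88). Not NE.
(U, Center): Player A can switch to D (40 → 90). Not NE.
(U, Right): Player A can switch to D (15 → 45). Not NE.
(D, Left): Player A gets 88, best alternative 20; Player B gets 94, best alternative 83. No profitable deviation — NE.
(D, Center): Player B can switch to Left (66 → 94). Not NE.
(D, Right): Player B can switch to Left (83 → 94). Not NE.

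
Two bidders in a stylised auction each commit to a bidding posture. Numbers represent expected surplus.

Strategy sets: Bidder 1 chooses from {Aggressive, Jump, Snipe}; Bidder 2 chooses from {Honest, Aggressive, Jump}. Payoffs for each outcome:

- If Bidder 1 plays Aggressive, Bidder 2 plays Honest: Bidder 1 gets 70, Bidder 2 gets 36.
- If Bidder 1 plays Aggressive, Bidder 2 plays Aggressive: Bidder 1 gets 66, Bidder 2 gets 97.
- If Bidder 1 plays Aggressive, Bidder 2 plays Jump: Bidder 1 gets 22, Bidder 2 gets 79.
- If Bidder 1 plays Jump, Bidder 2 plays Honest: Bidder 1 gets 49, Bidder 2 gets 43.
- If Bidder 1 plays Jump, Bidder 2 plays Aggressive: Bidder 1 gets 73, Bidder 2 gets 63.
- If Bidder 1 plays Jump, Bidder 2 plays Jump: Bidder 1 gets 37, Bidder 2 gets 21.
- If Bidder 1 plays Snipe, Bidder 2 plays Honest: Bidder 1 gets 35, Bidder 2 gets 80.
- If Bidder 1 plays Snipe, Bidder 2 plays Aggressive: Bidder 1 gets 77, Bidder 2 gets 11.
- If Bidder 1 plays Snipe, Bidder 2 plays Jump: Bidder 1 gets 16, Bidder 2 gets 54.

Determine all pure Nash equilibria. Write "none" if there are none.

Bidder 1 against Honest: payoffs 70, 49, 35 → best response Aggressive.
Bidder 1 against Aggressive: payoffs 66, 73, 77 → best response Snipe.
Bidder 1 against Jump: payoffs 22, 37, 16 → best response Jump.
Bidder 2 against Aggressive: payoffs 36, 97, 79 → best response Aggressive.
Bidder 2 against Jump: payoffs 43, 63, 21 → best response Aggressive.
Bidder 2 against Snipe: payoffs 80, 11, 54 → best response Honest.
No profile is a mutual best response for all players.

none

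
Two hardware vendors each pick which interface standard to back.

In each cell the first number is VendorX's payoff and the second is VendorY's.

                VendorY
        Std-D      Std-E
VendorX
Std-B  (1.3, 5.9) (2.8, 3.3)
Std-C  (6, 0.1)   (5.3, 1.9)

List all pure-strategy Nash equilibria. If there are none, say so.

Pure NE: (Std-C, Std-E)

VendorX against Std-D: payoffs 1.3, 6 → best response Std-C.
VendorX against Std-E: payoffs 2.8, 5.3 → best response Std-C.
VendorY against Std-B: payoffs 5.9, 3.3 → best response Std-D.
VendorY against Std-C: payoffs 0.1, 1.9 → best response Std-E.
Mutual best responses: (Std-C, Std-E).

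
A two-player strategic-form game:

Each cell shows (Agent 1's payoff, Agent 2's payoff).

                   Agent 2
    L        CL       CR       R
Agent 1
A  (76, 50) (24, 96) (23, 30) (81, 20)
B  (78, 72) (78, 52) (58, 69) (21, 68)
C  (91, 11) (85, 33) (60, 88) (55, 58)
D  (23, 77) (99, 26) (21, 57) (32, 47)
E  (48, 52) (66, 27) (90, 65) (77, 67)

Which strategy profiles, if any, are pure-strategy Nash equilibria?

Mark each player's best response to every combination of opponents' strategies; a profile where every player is best-responding is a pure Nash equilibrium.
Agent 1 against L: payoffs 76, 78, 91, 23, 48 → best response C.
Agent 1 against CL: payoffs 24, 78, 85, 99, 66 → best response D.
Agent 1 against CR: payoffs 23, 58, 60, 21, 90 → best response E.
Agent 1 against R: payoffs 81, 21, 55, 32, 77 → best response A.
Agent 2 against A: payoffs 50, 96, 30, 20 → best response CL.
Agent 2 against B: payoffs 72, 52, 69, 68 → best response L.
Agent 2 against C: payoffs 11, 33, 88, 58 → best response CR.
Agent 2 against D: payoffs 77, 26, 57, 47 → best response L.
Agent 2 against E: payoffs 52, 27, 65, 67 → best response R.
No profile is a mutual best response for all players.

No pure-strategy Nash equilibrium.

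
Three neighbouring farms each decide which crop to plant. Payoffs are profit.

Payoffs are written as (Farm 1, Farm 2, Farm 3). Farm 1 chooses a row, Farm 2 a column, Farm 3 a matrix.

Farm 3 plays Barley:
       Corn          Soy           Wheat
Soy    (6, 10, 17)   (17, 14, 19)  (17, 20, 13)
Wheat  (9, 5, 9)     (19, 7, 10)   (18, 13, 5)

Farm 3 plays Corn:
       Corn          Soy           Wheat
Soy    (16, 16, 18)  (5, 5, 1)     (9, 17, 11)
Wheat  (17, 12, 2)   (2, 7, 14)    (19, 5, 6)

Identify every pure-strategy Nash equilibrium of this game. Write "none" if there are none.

No pure-strategy Nash equilibrium.

For each strategy profile, look for a profitable unilateral deviation.
(Soy, Corn, Barley): Farm 1 can switch to Wheat (6 → 9). Not NE.
(Soy, Corn, Corn): Farm 1 can switch to Wheat (16 → 17). Not NE.
(Soy, Soy, Barley): Farm 1 can switch to Wheat (17 → 19). Not NE.
(Soy, Soy, Corn): Farm 2 can switch to Corn (5 → 16). Not NE.
(Soy, Wheat, Barley): Farm 1 can switch to Wheat (17 → 18). Not NE.
(Soy, Wheat, Corn): Farm 1 can switch to Wheat (9 → 19). Not NE.
(The remaining 6 profiles each have a profitable deviation by the same check.)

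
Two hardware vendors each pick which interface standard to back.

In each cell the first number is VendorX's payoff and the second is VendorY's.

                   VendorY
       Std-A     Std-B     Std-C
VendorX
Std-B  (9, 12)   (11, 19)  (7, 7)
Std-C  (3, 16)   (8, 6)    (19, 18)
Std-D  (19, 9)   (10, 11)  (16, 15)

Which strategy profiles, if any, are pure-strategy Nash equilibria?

VendorX against Std-A: payoffs 9, 3, 19 → best response Std-D.
VendorX against Std-B: payoffs 11, 8, 10 → best response Std-B.
VendorX against Std-C: payoffs 7, 19, 16 → best response Std-C.
VendorY against Std-B: payoffs 12, 19, 7 → best response Std-B.
VendorY against Std-C: payoffs 16, 6, 18 → best response Std-C.
VendorY against Std-D: payoffs 9, 11, 15 → best response Std-C.
Mutual best responses: (Std-B, Std-B); (Std-C, Std-C).

(Std-B, Std-B), (Std-C, Std-C)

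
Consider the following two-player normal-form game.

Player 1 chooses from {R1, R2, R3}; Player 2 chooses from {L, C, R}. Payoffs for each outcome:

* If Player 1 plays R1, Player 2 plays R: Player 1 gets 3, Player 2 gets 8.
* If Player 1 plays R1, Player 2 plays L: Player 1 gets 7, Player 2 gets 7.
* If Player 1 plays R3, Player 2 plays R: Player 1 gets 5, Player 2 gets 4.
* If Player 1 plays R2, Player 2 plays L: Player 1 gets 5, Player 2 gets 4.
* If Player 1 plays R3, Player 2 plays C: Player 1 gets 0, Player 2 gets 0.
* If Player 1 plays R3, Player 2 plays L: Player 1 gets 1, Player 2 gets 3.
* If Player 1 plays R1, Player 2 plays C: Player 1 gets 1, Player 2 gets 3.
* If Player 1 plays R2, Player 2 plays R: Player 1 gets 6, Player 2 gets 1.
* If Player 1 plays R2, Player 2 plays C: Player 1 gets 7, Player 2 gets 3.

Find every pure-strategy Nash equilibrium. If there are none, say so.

Player 1 against L: payoffs 7, 5, 1 → best response R1.
Player 1 against C: payoffs 1, 7, 0 → best response R2.
Player 1 against R: payoffs 3, 6, 5 → best response R2.
Player 2 against R1: payoffs 7, 3, 8 → best response R.
Player 2 against R2: payoffs 4, 3, 1 → best response L.
Player 2 against R3: payoffs 3, 0, 4 → best response R.
No profile is a mutual best response for all players.

There is no pure-strategy Nash equilibrium.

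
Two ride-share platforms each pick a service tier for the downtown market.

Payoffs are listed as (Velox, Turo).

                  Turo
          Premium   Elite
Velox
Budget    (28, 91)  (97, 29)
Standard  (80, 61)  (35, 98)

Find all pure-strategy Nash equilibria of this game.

none

Velox against Premium: payoffs 28, 80 → best response Standard.
Velox against Elite: payoffs 97, 35 → best response Budget.
Turo against Budget: payoffs 91, 29 → best response Premium.
Turo against Standard: payoffs 61, 98 → best response Elite.
No profile is a mutual best response for all players.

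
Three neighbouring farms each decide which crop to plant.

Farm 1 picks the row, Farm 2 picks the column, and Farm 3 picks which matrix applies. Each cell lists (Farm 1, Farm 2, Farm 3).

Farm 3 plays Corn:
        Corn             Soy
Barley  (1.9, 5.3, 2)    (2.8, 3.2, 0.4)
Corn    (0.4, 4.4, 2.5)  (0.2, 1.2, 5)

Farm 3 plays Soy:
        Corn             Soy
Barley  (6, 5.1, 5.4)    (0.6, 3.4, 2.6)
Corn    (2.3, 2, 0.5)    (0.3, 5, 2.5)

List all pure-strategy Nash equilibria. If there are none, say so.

Pure NE: (Barley, Corn, Soy)

Farm 1 against (Corn, Corn): payoffs 1.9, 0.4 → best response Barley.
Farm 1 against (Corn, Soy): payoffs 6, 2.3 → best response Barley.
Farm 1 against (Soy, Corn): payoffs 2.8, 0.2 → best response Barley.
Farm 1 against (Soy, Soy): payoffs 0.6, 0.3 → best response Barley.
Farm 2 against (Barley, Corn): payoffs 5.3, 3.2 → best response Corn.
Farm 2 against (Barley, Soy): payoffs 5.1, 3.4 → best response Corn.
Farm 2 against (Corn, Corn): payoffs 4.4, 1.2 → best response Corn.
Farm 2 against (Corn, Soy): payoffs 2, 5 → best response Soy.
Farm 3 against (Barley, Corn): payoffs 2, 5.4 → best response Soy.
Farm 3 against (Barley, Soy): payoffs 0.4, 2.6 → best response Soy.
Farm 3 against (Corn, Corn): payoffs 2.5, 0.5 → best response Corn.
Farm 3 against (Corn, Soy): payoffs 5, 2.5 → best response Corn.
Mutual best responses: (Barley, Corn, Soy).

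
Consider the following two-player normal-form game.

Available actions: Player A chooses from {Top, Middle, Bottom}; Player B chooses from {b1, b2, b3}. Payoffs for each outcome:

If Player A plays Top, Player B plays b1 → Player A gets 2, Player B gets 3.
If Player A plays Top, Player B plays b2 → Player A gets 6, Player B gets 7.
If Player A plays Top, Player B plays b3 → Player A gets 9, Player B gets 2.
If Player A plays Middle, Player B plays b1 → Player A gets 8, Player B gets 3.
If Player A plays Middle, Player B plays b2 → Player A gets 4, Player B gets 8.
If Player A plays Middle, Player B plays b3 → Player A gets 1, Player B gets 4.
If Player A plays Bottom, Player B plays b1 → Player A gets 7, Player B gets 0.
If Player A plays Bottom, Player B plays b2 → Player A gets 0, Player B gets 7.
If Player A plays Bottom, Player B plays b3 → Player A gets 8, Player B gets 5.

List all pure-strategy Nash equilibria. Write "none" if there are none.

Pure NE: (Top, b2)

Check each profile: it is a Nash equilibrium iff no player can strictly gain by switching unilaterally.
(Top, b1): Player A can switch to Middle (2 → 8). Not NE.
(Top, b2): Player A gets 6, best alternative 4; Player B gets 7, best alternative 3. No profitable deviation — NE.
(Top, b3): Player B can switch to b1 (2 → 3). Not NE.
(Middle, b1): Player B can switch to b2 (3 → 8). Not NE.
(Middle, b2): Player A can switch to Top (4 → 6). Not NE.
(Middle, b3): Player A can switch to Top (1 → 9). Not NE.
(Bottom, b1): Player A can switch to Middle (7 → 8). Not NE.
(The remaining 2 profiles each have a profitable deviation by the same check.)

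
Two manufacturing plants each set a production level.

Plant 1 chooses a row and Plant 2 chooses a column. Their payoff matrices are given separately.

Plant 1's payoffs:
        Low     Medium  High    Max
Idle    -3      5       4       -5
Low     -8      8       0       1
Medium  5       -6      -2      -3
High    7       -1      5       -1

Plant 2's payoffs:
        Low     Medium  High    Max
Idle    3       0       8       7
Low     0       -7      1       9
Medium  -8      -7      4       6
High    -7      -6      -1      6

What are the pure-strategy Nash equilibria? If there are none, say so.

Pure NE: (Low, Max)

Plant 1 against Low: payoffs -3, -8, 5, 7 → best response High.
Plant 1 against Medium: payoffs 5, 8, -6, -1 → best response Low.
Plant 1 against High: payoffs 4, 0, -2, 5 → best response High.
Plant 1 against Max: payoffs -5, 1, -3, -1 → best response Low.
Plant 2 against Idle: payoffs 3, 0, 8, 7 → best response High.
Plant 2 against Low: payoffs 0, -7, 1, 9 → best response Max.
Plant 2 against Medium: payoffs -8, -7, 4, 6 → best response Max.
Plant 2 against High: payoffs -7, -6, -1, 6 → best response Max.
Mutual best responses: (Low, Max).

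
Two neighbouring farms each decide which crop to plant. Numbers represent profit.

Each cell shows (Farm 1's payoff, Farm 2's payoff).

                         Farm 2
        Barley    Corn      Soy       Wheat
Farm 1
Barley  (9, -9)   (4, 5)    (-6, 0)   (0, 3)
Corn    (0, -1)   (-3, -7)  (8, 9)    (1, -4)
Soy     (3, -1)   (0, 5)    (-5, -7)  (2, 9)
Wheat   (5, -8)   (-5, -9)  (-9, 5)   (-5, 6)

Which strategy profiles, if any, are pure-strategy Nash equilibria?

Pure-strategy Nash equilibria: (Barley, Corn) and (Corn, Soy) and (Soy, Wheat)

For each player, find the best response to each opponent profile; mutual best responses are the pure NE.
Farm 1 against Barley: payoffs 9, 0, 3, 5 → best response Barley.
Farm 1 against Corn: payoffs 4, -3, 0, -5 → best response Barley.
Farm 1 against Soy: payoffs -6, 8, -5, -9 → best response Corn.
Farm 1 against Wheat: payoffs 0, 1, 2, -5 → best response Soy.
Farm 2 against Barley: payoffs -9, 5, 0, 3 → best response Corn.
Farm 2 against Corn: payoffs -1, -7, 9, -4 → best response Soy.
Farm 2 against Soy: payoffs -1, 5, -7, 9 → best response Wheat.
Farm 2 against Wheat: payoffs -8, -9, 5, 6 → best response Wheat.
Mutual best responses: (Barley, Corn); (Corn, Soy); (Soy, Wheat).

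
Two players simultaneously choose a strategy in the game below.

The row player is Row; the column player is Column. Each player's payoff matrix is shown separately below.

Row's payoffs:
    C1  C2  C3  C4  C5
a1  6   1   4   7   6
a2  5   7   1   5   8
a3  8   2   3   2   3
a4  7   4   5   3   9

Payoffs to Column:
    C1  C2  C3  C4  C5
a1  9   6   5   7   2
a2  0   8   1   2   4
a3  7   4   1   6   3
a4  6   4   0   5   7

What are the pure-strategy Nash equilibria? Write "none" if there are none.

Mark each player's best response to every combination of opponents' strategies; a profile where every player is best-responding is a pure Nash equilibrium.
Row against C1: payoffs 6, 5, 8, 7 → best response a3.
Row against C2: payoffs 1, 7, 2, 4 → best response a2.
Row against C3: payoffs 4, 1, 3, 5 → best response a4.
Row against C4: payoffs 7, 5, 2, 3 → best response a1.
Row against C5: payoffs 6, 8, 3, 9 → best response a4.
Column against a1: payoffs 9, 6, 5, 7, 2 → best response C1.
Column against a2: payoffs 0, 8, 1, 2, 4 → best response C2.
Column against a3: payoffs 7, 4, 1, 6, 3 → best response C1.
Column against a4: payoffs 6, 4, 0, 5, 7 → best response C5.
Mutual best responses: (a2, C2); (a3, C1); (a4, C5).

(a2, C2); (a3, C1); (a4, C5)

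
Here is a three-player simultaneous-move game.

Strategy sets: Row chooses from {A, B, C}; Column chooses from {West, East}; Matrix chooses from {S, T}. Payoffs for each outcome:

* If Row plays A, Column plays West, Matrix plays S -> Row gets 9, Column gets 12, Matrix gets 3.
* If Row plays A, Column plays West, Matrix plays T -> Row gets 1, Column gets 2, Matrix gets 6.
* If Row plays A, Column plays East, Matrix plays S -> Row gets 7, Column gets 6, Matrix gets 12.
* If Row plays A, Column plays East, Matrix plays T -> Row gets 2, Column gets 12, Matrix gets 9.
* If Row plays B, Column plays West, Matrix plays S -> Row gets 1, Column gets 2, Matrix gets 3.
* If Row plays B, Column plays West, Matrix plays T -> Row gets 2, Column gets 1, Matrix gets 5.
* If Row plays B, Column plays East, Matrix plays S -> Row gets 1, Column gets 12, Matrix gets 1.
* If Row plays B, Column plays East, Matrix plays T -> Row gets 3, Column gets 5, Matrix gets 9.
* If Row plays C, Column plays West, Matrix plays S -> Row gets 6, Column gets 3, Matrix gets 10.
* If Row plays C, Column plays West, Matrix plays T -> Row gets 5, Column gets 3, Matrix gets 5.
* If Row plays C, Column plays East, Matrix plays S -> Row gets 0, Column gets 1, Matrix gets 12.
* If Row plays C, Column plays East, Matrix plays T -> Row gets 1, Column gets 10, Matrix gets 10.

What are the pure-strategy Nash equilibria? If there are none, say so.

For each strategy profile, look for a profitable unilateral deviation.
(A, West, S): Matrix can switch to T (3 → 6). Not NE.
(A, West, T): Row can switch to B (1 → 2). Not NE.
(A, East, S): Column can switch to West (6 → 12). Not NE.
(A, East, T): Row can switch to B (2 → 3). Not NE.
(B, West, S): Row can switch to A (1 → 9). Not NE.
(B, West, T): Row can switch to C (2 → 5). Not NE.
(B, East, S): Row can switch to A (1 → 7). Not NE.
(B, East, T): Row gets 3, best alternative 2; Column gets 5, best alternative 1; Matrix gets 9, best alternative 1. No profitable deviation — NE.
(C, West, S): Row can switch to A (6 → 9). Not NE.
(C, West, T): Column can switch to East (3 → 10). Not NE.
(C, East, S): Row can switch to A (0 → 7). Not NE.
(C, East, T): Row can switch to A (1 → 2). Not NE.

Pure NE: (B, East, T)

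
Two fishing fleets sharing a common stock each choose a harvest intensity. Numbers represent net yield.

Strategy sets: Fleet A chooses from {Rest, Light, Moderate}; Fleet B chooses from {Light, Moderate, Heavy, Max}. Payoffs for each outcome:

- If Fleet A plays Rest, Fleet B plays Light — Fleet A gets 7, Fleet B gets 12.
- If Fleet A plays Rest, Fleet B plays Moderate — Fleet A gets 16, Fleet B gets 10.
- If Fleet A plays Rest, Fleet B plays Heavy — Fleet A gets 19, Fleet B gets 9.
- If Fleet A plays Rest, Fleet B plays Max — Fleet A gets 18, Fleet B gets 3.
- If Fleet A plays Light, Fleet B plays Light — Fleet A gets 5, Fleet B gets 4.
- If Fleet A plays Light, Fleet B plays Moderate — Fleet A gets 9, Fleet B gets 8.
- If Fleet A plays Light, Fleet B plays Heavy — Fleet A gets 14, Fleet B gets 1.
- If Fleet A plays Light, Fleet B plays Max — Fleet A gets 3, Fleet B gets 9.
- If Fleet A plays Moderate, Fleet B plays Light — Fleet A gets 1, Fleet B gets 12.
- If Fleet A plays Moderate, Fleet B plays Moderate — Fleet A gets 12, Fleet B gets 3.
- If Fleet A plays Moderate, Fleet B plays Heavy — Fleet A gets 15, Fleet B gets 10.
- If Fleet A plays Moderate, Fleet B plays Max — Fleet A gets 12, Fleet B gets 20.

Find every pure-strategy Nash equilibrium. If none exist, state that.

(Rest, Light)

Fleet A against Light: payoffs 7, 5, 1 → best response Rest.
Fleet A against Moderate: payoffs 16, 9, 12 → best response Rest.
Fleet A against Heavy: payoffs 19, 14, 15 → best response Rest.
Fleet A against Max: payoffs 18, 3, 12 → best response Rest.
Fleet B against Rest: payoffs 12, 10, 9, 3 → best response Light.
Fleet B against Light: payoffs 4, 8, 1, 9 → best response Max.
Fleet B against Moderate: payoffs 12, 3, 10, 20 → best response Max.
Mutual best responses: (Rest, Light).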